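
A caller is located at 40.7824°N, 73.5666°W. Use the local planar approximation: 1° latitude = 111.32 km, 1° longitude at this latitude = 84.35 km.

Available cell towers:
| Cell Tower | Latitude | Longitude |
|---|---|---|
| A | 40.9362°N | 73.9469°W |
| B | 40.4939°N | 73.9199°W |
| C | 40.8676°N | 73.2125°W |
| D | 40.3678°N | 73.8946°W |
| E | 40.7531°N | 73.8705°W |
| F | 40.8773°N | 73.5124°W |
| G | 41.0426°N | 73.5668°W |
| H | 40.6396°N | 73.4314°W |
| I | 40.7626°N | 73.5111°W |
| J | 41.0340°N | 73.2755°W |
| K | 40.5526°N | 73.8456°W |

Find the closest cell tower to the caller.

Distances from 40.7824°N, 73.5666°W:
A: 36.3613 km
B: 43.8123 km
C: 31.3380 km
D: 53.8106 km
E: 25.8406 km
F: 11.5111 km
G: 28.9655 km
H: 19.5641 km
I: 5.1744 km
J: 37.2474 km
K: 34.7597 km
Minimum: I at 5.1744 km.

I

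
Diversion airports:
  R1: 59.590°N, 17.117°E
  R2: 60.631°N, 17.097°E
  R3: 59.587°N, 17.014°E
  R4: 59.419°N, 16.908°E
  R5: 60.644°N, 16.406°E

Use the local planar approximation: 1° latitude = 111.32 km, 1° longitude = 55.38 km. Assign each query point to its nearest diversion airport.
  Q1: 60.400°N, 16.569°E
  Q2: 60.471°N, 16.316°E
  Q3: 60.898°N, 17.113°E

Q1→R5; Q2→R5; Q3→R2

Q1 at 60.400°N, 16.569°E:
  R1: √((-0.810·111.32)² + (0.548·55.38)²) = √(8130.48463 + 921.01567) = 95.139 km
  R2: √((0.231·111.32)² + (0.528·55.38)²) = √(661.25711 + 855.01503) = 38.939 km
  R3: √((-0.813·111.32)² + (0.445·55.38)²) = √(8190.82197 + 607.33166) = 93.798 km
  R4: √((-0.981·111.32)² + (0.339·55.38)²) = √(11925.71455 + 352.45632) = 110.807 km
  R5: √((0.244·111.32)² + (-0.163·55.38)²) = √(737.77859 + 81.48565) = 28.623 km
  → nearest: R5 (28.623 km)
Q2 at 60.471°N, 16.316°E:
  R1: √((-0.881·111.32)² + (0.801·55.38)²) = √(9618.29764 + 1967.75459) = 107.639 km
  R2: √((0.160·111.32)² + (0.781·55.38)²) = √(317.23885 + 1870.71647) = 46.776 km
  R3: √((-0.884·111.32)² + (0.698·55.38)²) = √(9683.91403 + 1494.22758) = 105.727 km
  R4: √((-1.052·111.32)² + (0.592·55.38)²) = √(13714.43356 + 1074.85360) = 121.611 km
  R5: √((0.173·111.32)² + (0.090·55.38)²) = √(370.88443 + 24.84225) = 19.893 km
  → nearest: R5 (19.893 km)
Q3 at 60.898°N, 17.113°E:
  R1: √((-1.308·111.32)² + (0.004·55.38)²) = √(21201.27032 + 0.04907) = 145.607 km
  R2: √((-0.267·111.32)² + (-0.016·55.38)²) = √(883.42344 + 0.78514) = 29.736 km
  R3: √((-1.311·111.32)² + (-0.099·55.38)²) = √(21298.63538 + 30.05912) = 146.043 km
  R4: √((-1.479·111.32)² + (-0.205·55.38)²) = √(27107.08036 + 128.88834) = 165.033 km
  R5: √((-0.254·111.32)² + (-0.707·55.38)²) = √(799.49146 + 1533.00909) = 48.296 km
  → nearest: R2 (29.736 km)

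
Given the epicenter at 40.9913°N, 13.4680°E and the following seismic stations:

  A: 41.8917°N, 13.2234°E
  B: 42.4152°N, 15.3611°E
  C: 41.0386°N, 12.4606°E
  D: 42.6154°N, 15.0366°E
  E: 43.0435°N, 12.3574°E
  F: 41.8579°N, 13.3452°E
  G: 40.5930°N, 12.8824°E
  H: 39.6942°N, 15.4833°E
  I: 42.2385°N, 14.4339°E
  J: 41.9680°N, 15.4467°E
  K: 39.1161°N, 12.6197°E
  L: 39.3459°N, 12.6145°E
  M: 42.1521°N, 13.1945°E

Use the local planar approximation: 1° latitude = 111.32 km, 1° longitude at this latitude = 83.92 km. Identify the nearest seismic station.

Distances from 40.9913°N, 13.4680°E:
A: √((0.9004·111.32)² + (-0.2446·83.92)²) = √(10046.559669 + 421.350832) = 102.3128 km
B: √((1.4239·111.32)² + (1.8931·83.92)²) = √(25124.959789 + 25239.343910) = 224.4199 km
C: √((0.0473·111.32)² + (-1.0074·83.92)²) = √(27.724816 + 7147.182034) = 84.7048 km
D: √((1.6241·111.32)² + (1.5686·83.92)²) = √(32686.764046 + 17328.276601) = 223.6404 km
E: √((2.0522·111.32)² + (-1.1106·83.92)²) = √(52189.815538 + 8686.529295) = 246.7313 km
F: √((0.8666·111.32)² + (-0.1228·83.92)²) = √(9306.443921 + 106.200775) = 97.0188 km
G: √((-0.3983·111.32)² + (-0.5856·83.92)²) = √(1965.925284 + 2415.088703) = 66.1892 km
H: √((-1.2971·111.32)² + (2.0153·83.92)²) = √(20849.388120 + 28602.919258) = 222.3787 km
I: √((1.2472·111.32)² + (0.9659·83.92)²) = √(19276.074658 + 6570.452538) = 160.7686 km
J: √((0.9767·111.32)² + (1.9787·83.92)²) = √(11821.396134 + 27573.434085) = 198.4813 km
K: √((-1.8752·111.32)² + (-0.8483·83.92)²) = √(43575.420227 + 5067.921560) = 220.5524 km
L: √((-1.6454·111.32)² + (-0.8535·83.92)²) = √(33549.757180 + 5130.243766) = 196.6723 km
M: √((1.1608·111.32)² + (-0.2735·83.92)²) = √(16697.874561 + 526.799812) = 131.2428 km
Minimum: G at 66.1892 km.

G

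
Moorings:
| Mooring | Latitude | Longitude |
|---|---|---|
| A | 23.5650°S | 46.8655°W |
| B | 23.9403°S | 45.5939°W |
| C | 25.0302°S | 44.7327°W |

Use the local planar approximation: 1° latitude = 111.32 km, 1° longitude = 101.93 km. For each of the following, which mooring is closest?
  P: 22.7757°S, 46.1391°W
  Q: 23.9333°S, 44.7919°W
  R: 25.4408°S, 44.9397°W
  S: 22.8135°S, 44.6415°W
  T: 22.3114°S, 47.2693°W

P→A; Q→B; R→C; S→B; T→A

P at 22.7757°S, 46.1391°W:
  A: 114.9019 km
  B: 141.0519 km
  C: 289.0275 km
  → nearest: A (114.9019 km)
Q at 23.9333°S, 44.7919°W:
  A: 215.3018 km
  B: 81.7516 km
  C: 122.2559 km
  → nearest: B (81.7516 km)
R at 25.4408°S, 44.9397°W:
  A: 286.5933 km
  B: 179.8541 km
  C: 50.3429 km
  → nearest: C (50.3429 km)
S at 22.8135°S, 44.6415°W:
  A: 241.6359 km
  B: 158.6134 km
  C: 246.9381 km
  → nearest: B (158.6134 km)
T at 22.3114°S, 47.2693°W:
  A: 145.4940 km
  B: 249.0860 km
  C: 398.0605 km
  → nearest: A (145.4940 km)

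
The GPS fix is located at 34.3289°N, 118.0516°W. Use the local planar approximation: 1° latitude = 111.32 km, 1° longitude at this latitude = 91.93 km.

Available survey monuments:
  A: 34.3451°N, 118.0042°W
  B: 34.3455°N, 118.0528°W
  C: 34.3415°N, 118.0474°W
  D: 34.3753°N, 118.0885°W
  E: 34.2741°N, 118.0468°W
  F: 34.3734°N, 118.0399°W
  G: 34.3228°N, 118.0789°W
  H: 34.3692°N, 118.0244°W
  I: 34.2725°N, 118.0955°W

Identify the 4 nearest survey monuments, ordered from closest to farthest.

Distances from 34.3289°N, 118.0516°W:
A: √((0.0162·111.32)² + (0.0474·91.93)²) = √(3.252194 + 18.987649) = 4.7159 km
B: √((0.0166·111.32)² + (-0.0012·91.93)²) = √(3.414779 + 0.012170) = 1.8512 km
C: √((0.0126·111.32)² + (0.0042·91.93)²) = √(1.967377 + 0.149078) = 1.4548 km
D: √((0.0464·111.32)² + (-0.0369·91.93)²) = √(26.679787 + 11.507136) = 6.1796 km
E: √((-0.0548·111.32)² + (0.0048·91.93)²) = √(37.214099 + 0.194714) = 6.1163 km
F: √((0.0445·111.32)² + (0.0117·91.93)²) = √(24.539540 + 1.156874) = 5.0692 km
G: √((-0.0061·111.32)² + (-0.0273·91.93)²) = √(0.461112 + 6.298539) = 2.5999 km
H: √((0.0403·111.32)² + (0.0272·91.93)²) = √(20.125955 + 6.252480) = 5.1360 km
I: √((-0.0564·111.32)² + (-0.0439·91.93)²) = √(39.418909 + 16.287092) = 7.4636 km
Sorted: C (1.4548 km) < B (1.8512 km) < G (2.5999 km) < A (4.7159 km) < F (5.0692 km) < H (5.1360 km) < …

C, B, G, A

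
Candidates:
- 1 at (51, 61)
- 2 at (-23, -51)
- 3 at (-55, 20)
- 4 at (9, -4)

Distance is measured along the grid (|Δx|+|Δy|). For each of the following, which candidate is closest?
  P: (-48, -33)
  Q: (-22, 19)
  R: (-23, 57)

P at (-48, -33):
  1: |99| + |94| = 99 + 94 = 193
  2: |25| + |-18| = 25 + 18 = 43
  3: |-7| + |53| = 7 + 53 = 60
  4: |57| + |29| = 57 + 29 = 86
  → nearest: 2 (43)
Q at (-22, 19):
  1: |73| + |42| = 73 + 42 = 115
  2: |-1| + |-70| = 1 + 70 = 71
  3: |-33| + |1| = 33 + 1 = 34
  4: |31| + |-23| = 31 + 23 = 54
  → nearest: 3 (34)
R at (-23, 57):
  1: |74| + |4| = 74 + 4 = 78
  2: |0| + |-108| = 0 + 108 = 108
  3: |-32| + |-37| = 32 + 37 = 69
  4: |32| + |-61| = 32 + 61 = 93
  → nearest: 3 (69)

P→2; Q→3; R→3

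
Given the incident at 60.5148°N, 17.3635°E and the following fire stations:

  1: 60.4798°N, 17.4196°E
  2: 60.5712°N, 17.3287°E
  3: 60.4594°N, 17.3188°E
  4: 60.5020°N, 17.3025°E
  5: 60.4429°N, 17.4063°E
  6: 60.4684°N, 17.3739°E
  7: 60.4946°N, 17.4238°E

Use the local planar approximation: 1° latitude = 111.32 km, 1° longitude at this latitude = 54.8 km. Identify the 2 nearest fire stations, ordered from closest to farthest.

Distances from 60.5148°N, 17.3635°E:
1: 4.9630 km
2: 6.5617 km
3: 6.6358 km
4: 3.6338 km
5: 8.3405 km
6: 5.1966 km
7: 3.9970 km
Sorted: 4 (3.6338 km) < 7 (3.9970 km) < 1 (4.9630 km) < 6 (5.1966 km) < …

4, 7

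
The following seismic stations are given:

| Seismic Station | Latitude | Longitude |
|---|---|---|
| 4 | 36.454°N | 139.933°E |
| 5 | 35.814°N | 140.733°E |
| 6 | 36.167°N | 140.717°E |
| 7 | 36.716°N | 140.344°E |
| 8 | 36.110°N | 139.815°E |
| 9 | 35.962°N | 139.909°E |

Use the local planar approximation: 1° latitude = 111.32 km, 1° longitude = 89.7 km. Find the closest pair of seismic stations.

8 and 9

Pairwise distances:
8–9: 18.508 km
5–6: 39.322 km
4–8: 39.730 km
4–7: 47.009 km
4–9: 54.812 km
6–7: 69.674 km
5–9: 75.727 km
6–9: 75.985 km
4–6: 77.242 km
6–8: 81.158 km
7–8: 82.477 km
5–8: 88.693 km
7–9: 92.562 km
4–5: 101.120 km
5–7: 106.301 km
Closest pair: 8–9 at 18.508 km.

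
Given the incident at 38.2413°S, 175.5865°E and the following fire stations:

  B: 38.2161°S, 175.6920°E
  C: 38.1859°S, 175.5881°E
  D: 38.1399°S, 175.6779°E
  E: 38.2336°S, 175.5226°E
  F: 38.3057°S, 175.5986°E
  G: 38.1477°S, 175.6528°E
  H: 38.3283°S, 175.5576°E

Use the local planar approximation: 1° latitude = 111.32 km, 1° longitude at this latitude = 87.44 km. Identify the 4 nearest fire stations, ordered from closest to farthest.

E, C, F, B

Distances from 38.2413°S, 175.5865°E:
B: √((0.0252·111.32)² + (0.1055·87.44)²) = √(7.869506 + 85.099149) = 9.6420 km
C: √((0.0554·111.32)² + (0.0016·87.44)²) = √(38.033468 + 0.019573) = 6.1687 km
D: √((0.1014·111.32)² + (0.0914·87.44)²) = √(127.415512 + 63.872320) = 13.8307 km
E: √((0.0077·111.32)² + (-0.0639·87.44)²) = √(0.734730 + 31.219218) = 5.6528 km
F: √((-0.0644·111.32)² + (0.0121·87.44)²) = √(51.394676 + 1.119415) = 7.2467 km
G: √((0.0936·111.32)² + (0.0663·87.44)²) = √(108.567064 + 33.608363) = 11.9237 km
H: √((-0.0870·111.32)² + (-0.0289·87.44)²) = √(93.796126 + 6.385810) = 10.0091 km
Sorted: E (5.6528 km) < C (6.1687 km) < F (7.2467 km) < B (9.6420 km) < H (10.0091 km) < G (11.9237 km) < …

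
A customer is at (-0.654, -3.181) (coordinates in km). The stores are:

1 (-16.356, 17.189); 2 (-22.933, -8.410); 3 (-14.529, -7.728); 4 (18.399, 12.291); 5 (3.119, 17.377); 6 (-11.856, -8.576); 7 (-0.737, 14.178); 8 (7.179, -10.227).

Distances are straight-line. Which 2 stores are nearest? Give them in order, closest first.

Distances from (-0.654, -3.181):
1: √((-15.702)² + (20.370)²) = √(246.55280 + 414.93690) = 25.719 km
2: √((-22.279)² + (-5.229)²) = √(496.35384 + 27.34244) = 22.884 km
3: √((-13.875)² + (-4.547)²) = √(192.51562 + 20.67521) = 14.601 km
4: √((19.053)² + (15.472)²) = √(363.01681 + 239.38278) = 24.544 km
5: √((3.773)² + (20.558)²) = √(14.23553 + 422.63136) = 20.901 km
6: √((-11.202)² + (-5.395)²) = √(125.48480 + 29.10603) = 12.433 km
7: √((-0.083)² + (17.359)²) = √(0.00689 + 301.33488) = 17.359 km
8: √((7.833)² + (-7.046)²) = √(61.35589 + 49.64612) = 10.536 km
Sorted: 8 (10.536 km) < 6 (12.433 km) < 3 (14.601 km) < 7 (17.359 km) < …

8, 6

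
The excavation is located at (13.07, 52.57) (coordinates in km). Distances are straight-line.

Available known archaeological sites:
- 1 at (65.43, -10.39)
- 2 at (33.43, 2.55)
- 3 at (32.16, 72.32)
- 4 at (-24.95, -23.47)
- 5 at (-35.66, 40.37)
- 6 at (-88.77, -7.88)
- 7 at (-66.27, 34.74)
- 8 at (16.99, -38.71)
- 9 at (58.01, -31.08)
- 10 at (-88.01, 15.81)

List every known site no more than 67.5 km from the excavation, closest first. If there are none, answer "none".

3, 5, 2

Distances from (13.07, 52.57):
1: √((52.36)² + (-62.96)²) = √(2741.5696 + 3963.9616) = 81.89 km
2: √((20.36)² + (-50.02)²) = √(414.5296 + 2502.0004) = 54.00 km
3: √((19.09)² + (19.75)²) = √(364.4281 + 390.0625) = 27.47 km
4: √((-38.02)² + (-76.04)²) = √(1445.5204 + 5782.0816) = 85.02 km
5: √((-48.73)² + (-12.20)²) = √(2374.6129 + 148.8400) = 50.23 km
6: √((-101.84)² + (-60.45)²) = √(10371.3856 + 3654.2025) = 118.43 km
7: √((-79.34)² + (-17.83)²) = √(6294.8356 + 317.9089) = 81.32 km
8: √((3.92)² + (-91.28)²) = √(15.3664 + 8332.0384) = 91.36 km
9: √((44.94)² + (-83.65)²) = √(2019.6036 + 6997.3225) = 94.96 km
10: √((-101.08)² + (-36.76)²) = √(10217.1664 + 1351.2976) = 107.56 km
Threshold 67.5 km: 3 (27.47 km), 5 (50.23 km), 2 (54.00 km) are within range.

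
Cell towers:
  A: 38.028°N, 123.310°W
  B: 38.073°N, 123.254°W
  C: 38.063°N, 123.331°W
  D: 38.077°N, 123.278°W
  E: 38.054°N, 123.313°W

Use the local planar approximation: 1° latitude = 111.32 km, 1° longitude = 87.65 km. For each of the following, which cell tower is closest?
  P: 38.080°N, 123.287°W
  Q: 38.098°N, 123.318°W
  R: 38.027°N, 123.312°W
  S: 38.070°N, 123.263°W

P at 38.080°N, 123.287°W:
  A: 6.129634 km
  B: 2.995577 km
  C: 4.295893 km
  D: 0.856629 km
  E: 3.683812 km
  → nearest: D (0.856629 km)
Q at 38.098°N, 123.318°W:
  A: 7.823885 km
  B: 6.262005 km
  C: 4.059399 km
  D: 4.213902 km
  E: 4.917647 km
  → nearest: C (4.059399 km)
R at 38.027°N, 123.312°W:
  A: 0.207659 km
  B: 7.215662 km
  C: 4.339770 km
  D: 6.313585 km
  E: 3.006918 km
  → nearest: A (0.207659 km)
S at 38.070°N, 123.263°W:
  A: 6.231407 km
  B: 0.856629 km
  C: 6.010923 km
  D: 1.528327 km
  E: 4.730613 km
  → nearest: B (0.856629 km)

P→D; Q→C; R→A; S→B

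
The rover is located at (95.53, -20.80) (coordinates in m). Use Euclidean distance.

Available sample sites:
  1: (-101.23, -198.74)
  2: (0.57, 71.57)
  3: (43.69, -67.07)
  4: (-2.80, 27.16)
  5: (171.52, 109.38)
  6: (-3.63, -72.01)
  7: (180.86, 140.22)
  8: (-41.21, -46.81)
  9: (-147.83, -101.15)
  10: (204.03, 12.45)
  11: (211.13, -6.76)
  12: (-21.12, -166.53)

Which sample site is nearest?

Distances from (95.53, -20.80):
1: 265.29 m
2: 132.47 m
3: 69.49 m
4: 109.40 m
5: 150.74 m
6: 111.60 m
7: 182.23 m
8: 139.19 m
9: 256.28 m
10: 113.48 m
11: 116.45 m
12: 186.67 m
Minimum: 3 at 69.49 m.

3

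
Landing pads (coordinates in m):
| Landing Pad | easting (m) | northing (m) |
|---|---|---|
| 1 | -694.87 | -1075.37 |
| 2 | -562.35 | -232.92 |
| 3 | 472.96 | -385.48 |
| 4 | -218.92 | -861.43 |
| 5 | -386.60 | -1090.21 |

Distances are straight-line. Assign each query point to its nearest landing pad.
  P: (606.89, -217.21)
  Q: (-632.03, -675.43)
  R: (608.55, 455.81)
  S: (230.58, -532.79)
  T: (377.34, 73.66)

P→3; Q→1; R→3; S→3; T→3

P at (606.89, -217.21):
  1: 1559.17 m
  2: 1169.35 m
  3: 215.06 m
  4: 1047.37 m
  5: 1322.55 m
  → nearest: 3 (215.06 m)
Q at (-632.03, -675.43):
  1: 404.85 m
  2: 447.96 m
  3: 1142.40 m
  4: 453.05 m
  5: 481.95 m
  → nearest: 1 (404.85 m)
R at (608.55, 455.81):
  1: 2010.82 m
  2: 1358.44 m
  3: 852.15 m
  4: 1555.58 m
  5: 1838.61 m
  → nearest: 3 (852.15 m)
S at (230.58, -532.79):
  1: 1072.78 m
  2: 847.74 m
  3: 283.63 m
  4: 556.83 m
  5: 831.64 m
  → nearest: 3 (283.63 m)
T at (377.34, 73.66):
  1: 1571.59 m
  2: 988.44 m
  3: 468.99 m
  4: 1109.02 m
  5: 1392.19 m
  → nearest: 3 (468.99 m)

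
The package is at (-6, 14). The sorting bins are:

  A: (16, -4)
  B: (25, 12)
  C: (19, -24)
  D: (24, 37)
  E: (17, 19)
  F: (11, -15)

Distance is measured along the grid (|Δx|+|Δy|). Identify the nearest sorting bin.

E

Distances from (-6, 14):
A: |22| + |-18| = 22 + 18 = 40
B: |31| + |-2| = 31 + 2 = 33
C: |25| + |-38| = 25 + 38 = 63
D: |30| + |23| = 30 + 23 = 53
E: |23| + |5| = 23 + 5 = 28
F: |17| + |-29| = 17 + 29 = 46
Minimum: E at 28.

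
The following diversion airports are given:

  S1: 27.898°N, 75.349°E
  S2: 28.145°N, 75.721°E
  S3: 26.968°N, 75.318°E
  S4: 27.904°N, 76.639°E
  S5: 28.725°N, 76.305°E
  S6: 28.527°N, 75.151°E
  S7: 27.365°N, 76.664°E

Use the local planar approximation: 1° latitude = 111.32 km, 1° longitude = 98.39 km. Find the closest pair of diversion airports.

Pairwise distances:
S1–S2: 45.779 km
S1–S3: 103.573 km
S1–S4: 126.925 km
S1–S5: 131.616 km
S1–S6: 72.680 km
S1–S7: 142.339 km
S2–S3: 136.892 km
S2–S4: 94.222 km
S2–S5: 86.431 km
S2–S6: 70.381 km
S2–S7: 127.074 km
S3–S4: 166.583 km
S3–S5: 218.371 km
S3–S6: 174.324 km
S3–S7: 139.612 km
S4–S5: 97.122 km
S4–S6: 162.000 km
S4–S7: 60.052 km
S5–S6: 115.662 km
S5–S7: 155.461 km
S6–S7: 197.213 km
Closest pair: S1–S2 at 45.779 km.

S1 and S2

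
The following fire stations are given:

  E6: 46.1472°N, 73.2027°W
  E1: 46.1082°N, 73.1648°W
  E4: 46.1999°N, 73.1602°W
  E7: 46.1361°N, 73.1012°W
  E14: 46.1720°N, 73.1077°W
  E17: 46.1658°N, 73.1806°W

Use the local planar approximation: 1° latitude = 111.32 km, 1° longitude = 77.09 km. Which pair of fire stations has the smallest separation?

E6 and E17

Pairwise distances:
E6–E17: 2.6814 km
E7–E14: 4.0277 km
E4–E17: 4.1089 km
E4–E14: 5.1016 km
E6–E1: 5.2331 km
E14–E17: 5.6621 km
E1–E7: 5.8039 km
E1–E17: 6.5267 km
E6–E4: 6.7194 km
E7–E17: 6.9568 km
E6–E14: 7.8266 km
E6–E7: 7.9216 km
E1–E14: 8.3557 km
E4–E7: 8.4338 km
E1–E4: 10.2142 km
Closest pair: E6–E17 at 2.6814 km.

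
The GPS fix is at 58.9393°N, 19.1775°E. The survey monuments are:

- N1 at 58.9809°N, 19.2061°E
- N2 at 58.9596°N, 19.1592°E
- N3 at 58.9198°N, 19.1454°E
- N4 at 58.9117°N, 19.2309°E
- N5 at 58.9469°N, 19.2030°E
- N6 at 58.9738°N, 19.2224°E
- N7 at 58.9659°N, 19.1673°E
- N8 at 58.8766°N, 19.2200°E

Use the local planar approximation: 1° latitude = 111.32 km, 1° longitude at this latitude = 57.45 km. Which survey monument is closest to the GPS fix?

N5

Distances from 58.9393°N, 19.1775°E:
N1: √((0.0416·111.32)² + (0.0286·57.45)²) = √(21.445346 + 2.699679) = 4.9138 km
N2: √((0.0203·111.32)² + (-0.0183·57.45)²) = √(5.106678 + 1.105305) = 2.4924 km
N3: √((-0.0195·111.32)² + (-0.0321·57.45)²) = √(4.712112 + 3.400871) = 2.8483 km
N4: √((-0.0276·111.32)² + (0.0534·57.45)²) = √(9.439838 + 9.411581) = 4.3418 km
N5: √((0.0076·111.32)² + (0.0255·57.45)²) = √(0.715770 + 2.146152) = 1.6917 km
N6: √((0.0345·111.32)² + (0.0449·57.45)²) = √(14.749747 + 6.653846) = 4.6264 km
N7: √((0.0266·111.32)² + (-0.0102·57.45)²) = √(8.768184 + 0.343384) = 3.0185 km
N8: √((-0.0627·111.32)² + (0.0425·57.45)²) = √(48.717105 + 5.961533) = 7.3945 km
Minimum: N5 at 1.6917 km.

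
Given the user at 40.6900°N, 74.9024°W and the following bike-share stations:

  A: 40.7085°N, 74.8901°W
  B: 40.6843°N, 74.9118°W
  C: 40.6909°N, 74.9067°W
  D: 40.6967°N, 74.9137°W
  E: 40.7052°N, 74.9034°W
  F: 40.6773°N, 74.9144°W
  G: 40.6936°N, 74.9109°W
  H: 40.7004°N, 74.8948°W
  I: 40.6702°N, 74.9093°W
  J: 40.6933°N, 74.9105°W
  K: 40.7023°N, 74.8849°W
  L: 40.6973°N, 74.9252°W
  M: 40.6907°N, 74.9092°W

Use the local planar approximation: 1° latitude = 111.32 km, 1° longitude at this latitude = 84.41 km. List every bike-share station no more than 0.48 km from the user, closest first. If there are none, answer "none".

Distances from 40.6900°N, 74.9024°W:
A: 2.3063 km
B: 1.0160 km
C: 0.3765 km
D: 1.2108 km
E: 1.6942 km
F: 1.7392 km
G: 0.8218 km
H: 1.3236 km
I: 2.2798 km
J: 0.7762 km
K: 2.0142 km
L: 2.0891 km
M: 0.5793 km
Threshold 0.48 km: C (0.3765 km) is within range.

C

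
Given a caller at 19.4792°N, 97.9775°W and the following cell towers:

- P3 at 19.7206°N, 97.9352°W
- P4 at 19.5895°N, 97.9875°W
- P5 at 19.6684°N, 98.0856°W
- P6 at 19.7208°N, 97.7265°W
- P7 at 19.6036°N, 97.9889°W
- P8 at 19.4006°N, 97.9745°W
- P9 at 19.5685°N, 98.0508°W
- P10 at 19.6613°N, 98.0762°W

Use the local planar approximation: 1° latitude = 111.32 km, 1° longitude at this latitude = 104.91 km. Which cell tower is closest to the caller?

Distances from 19.4792°N, 97.9775°W:
P3: √((0.2414·111.32)² + (0.0423·104.91)²) = √(722.139211 + 19.693119) = 27.2366 km
P4: √((0.1103·111.32)² + (-0.0100·104.91)²) = √(150.763920 + 1.100611) = 12.3233 km
P5: √((0.1892·111.32)² + (-0.1081·104.91)²) = √(443.597060 + 128.613087) = 23.9209 km
P6: √((0.2416·111.32)² + (0.2510·104.91)²) = √(723.336291 + 693.395816) = 37.6395 km
P7: √((0.1244·111.32)² + (-0.0114·104.91)²) = √(191.772865 + 1.430354) = 13.8998 km
P8: √((-0.0786·111.32)² + (0.0030·104.91)²) = √(76.558160 + 0.099055) = 8.7554 km
P9: √((0.0893·111.32)² + (-0.0733·104.91)²) = √(98.821016 + 59.134608) = 12.5680 km
P10: √((0.1821·111.32)² + (-0.0987·104.91)²) = √(410.928523 + 107.218093) = 22.7628 km
Minimum: P8 at 8.7554 km.

P8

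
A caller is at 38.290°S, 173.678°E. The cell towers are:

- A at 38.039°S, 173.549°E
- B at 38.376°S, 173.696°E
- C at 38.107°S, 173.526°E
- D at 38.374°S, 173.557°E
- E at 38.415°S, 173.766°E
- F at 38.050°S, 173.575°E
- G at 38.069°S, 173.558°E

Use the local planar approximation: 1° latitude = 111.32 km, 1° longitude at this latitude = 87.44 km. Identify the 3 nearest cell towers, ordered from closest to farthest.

Distances from 38.290°S, 173.678°E:
A: 30.132 km
B: 9.702 km
C: 24.324 km
D: 14.120 km
E: 15.901 km
F: 28.194 km
G: 26.746 km
Sorted: B (9.702 km) < D (14.120 km) < E (15.901 km) < C (24.324 km) < G (26.746 km) < …

B, D, E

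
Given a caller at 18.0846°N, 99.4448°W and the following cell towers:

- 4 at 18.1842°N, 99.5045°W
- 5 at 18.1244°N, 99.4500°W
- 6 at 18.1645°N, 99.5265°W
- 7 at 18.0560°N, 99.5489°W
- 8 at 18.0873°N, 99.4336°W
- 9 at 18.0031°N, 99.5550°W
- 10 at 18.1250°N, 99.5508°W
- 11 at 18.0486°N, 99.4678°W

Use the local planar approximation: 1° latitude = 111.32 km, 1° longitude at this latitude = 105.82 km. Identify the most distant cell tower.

Distances from 18.0846°N, 99.4448°W:
4: 12.7610 km
5: 4.4646 km
6: 12.4039 km
7: 11.4667 km
8: 1.2227 km
9: 14.7749 km
10: 12.0849 km
11: 4.6887 km
Maximum: 9 at 14.7749 km.

9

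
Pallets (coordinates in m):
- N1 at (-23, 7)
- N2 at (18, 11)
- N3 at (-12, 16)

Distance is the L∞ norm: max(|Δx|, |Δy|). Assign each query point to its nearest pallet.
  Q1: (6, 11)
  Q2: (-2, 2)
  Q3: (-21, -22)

Q1→N2; Q2→N3; Q3→N1

Q1 at (6, 11):
  N1: 29 m
  N2: 12 m
  N3: 18 m
  → nearest: N2 (12 m)
Q2 at (-2, 2):
  N1: 21 m
  N2: 20 m
  N3: 14 m
  → nearest: N3 (14 m)
Q3 at (-21, -22):
  N1: 29 m
  N2: 39 m
  N3: 38 m
  → nearest: N1 (29 m)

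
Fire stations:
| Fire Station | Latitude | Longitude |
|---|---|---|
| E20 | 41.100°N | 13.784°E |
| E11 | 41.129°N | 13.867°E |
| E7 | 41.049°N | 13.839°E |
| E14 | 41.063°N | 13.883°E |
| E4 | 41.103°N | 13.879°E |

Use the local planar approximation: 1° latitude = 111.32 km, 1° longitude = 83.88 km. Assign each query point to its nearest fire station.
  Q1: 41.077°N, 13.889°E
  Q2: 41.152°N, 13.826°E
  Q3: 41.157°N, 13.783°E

Q1→E14; Q2→E11; Q3→E20

Q1 at 41.077°N, 13.889°E:
  E20: √((0.023·111.32)² + (-0.105·83.88)²) = √(6.55544 + 77.57029) = 9.172 km
  E11: √((0.052·111.32)² + (-0.022·83.88)²) = √(33.50835 + 3.40535) = 6.076 km
  E7: √((-0.028·111.32)² + (-0.050·83.88)²) = √(9.71544 + 17.58964) = 5.225 km
  E14: √((-0.014·111.32)² + (-0.006·83.88)²) = √(2.42886 + 0.25329) = 1.638 km
  E4: √((0.026·111.32)² + (-0.010·83.88)²) = √(8.37709 + 0.70359) = 3.013 km
  → nearest: E14 (1.638 km)
Q2 at 41.152°N, 13.826°E:
  E20: √((-0.052·111.32)² + (-0.042·83.88)²) = √(33.50835 + 12.41125) = 6.776 km
  E11: √((-0.023·111.32)² + (0.041·83.88)²) = √(6.55544 + 11.82727) = 4.288 km
  E7: √((-0.103·111.32)² + (0.013·83.88)²) = √(131.46824 + 1.18906) = 11.518 km
  E14: √((-0.089·111.32)² + (0.057·83.88)²) = √(98.15816 + 22.85949) = 11.001 km
  E4: √((-0.049·111.32)² + (0.053·83.88)²) = √(29.75353 + 19.76372) = 7.037 km
  → nearest: E11 (4.288 km)
Q3 at 41.157°N, 13.783°E:
  E20: √((-0.057·111.32)² + (0.001·83.88)²) = √(40.26207 + 0.00704) = 6.346 km
  E11: √((-0.028·111.32)² + (0.084·83.88)²) = √(9.71544 + 49.64499) = 7.705 km
  E7: √((-0.108·111.32)² + (0.056·83.88)²) = √(144.54195 + 22.06444) = 12.908 km
  E14: √((-0.094·111.32)² + (0.100·83.88)²) = √(109.49697 + 70.35854) = 13.411 km
  E4: √((-0.054·111.32)² + (0.096·83.88)²) = √(36.13549 + 64.84243) = 10.049 km
  → nearest: E20 (6.346 km)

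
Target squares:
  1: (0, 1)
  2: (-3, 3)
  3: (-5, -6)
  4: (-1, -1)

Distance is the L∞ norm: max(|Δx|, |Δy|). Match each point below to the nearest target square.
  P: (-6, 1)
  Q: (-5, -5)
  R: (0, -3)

P→2; Q→3; R→4

P at (-6, 1):
  1: max(|6|, |0|) = 6
  2: max(|3|, |2|) = 3
  3: max(|1|, |-7|) = 7
  4: max(|5|, |-2|) = 5
  → nearest: 2 (3)
Q at (-5, -5):
  1: max(|5|, |6|) = 6
  2: max(|2|, |8|) = 8
  3: max(|0|, |-1|) = 1
  4: max(|4|, |4|) = 4
  → nearest: 3 (1)
R at (0, -3):
  1: max(|0|, |4|) = 4
  2: max(|-3|, |6|) = 6
  3: max(|-5|, |-3|) = 5
  4: max(|-1|, |2|) = 2
  → nearest: 4 (2)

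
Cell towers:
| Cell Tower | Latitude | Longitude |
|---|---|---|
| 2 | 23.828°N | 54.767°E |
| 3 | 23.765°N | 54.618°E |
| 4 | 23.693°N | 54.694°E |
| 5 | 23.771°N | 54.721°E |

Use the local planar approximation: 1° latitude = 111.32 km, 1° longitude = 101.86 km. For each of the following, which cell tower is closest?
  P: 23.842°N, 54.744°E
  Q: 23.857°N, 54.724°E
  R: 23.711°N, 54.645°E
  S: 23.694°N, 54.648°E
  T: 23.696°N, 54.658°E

P at 23.842°N, 54.744°E:
  2: 2.814 km
  3: 15.434 km
  4: 17.351 km
  5: 8.244 km
  → nearest: 2 (2.814 km)
Q at 23.857°N, 54.724°E:
  2: 5.441 km
  3: 14.882 km
  4: 18.510 km
  5: 9.578 km
  → nearest: 2 (5.441 km)
R at 23.711°N, 54.645°E:
  2: 18.002 km
  3: 6.611 km
  4: 5.378 km
  5: 10.224 km
  → nearest: 4 (5.378 km)
S at 23.694°N, 54.648°E:
  2: 19.221 km
  3: 8.474 km
  4: 4.687 km
  5: 11.347 km
  → nearest: 4 (4.687 km)
T at 23.696°N, 54.658°E:
  2: 18.417 km
  3: 8.695 km
  4: 3.682 km
  5: 10.530 km
  → nearest: 4 (3.682 km)

P→2; Q→2; R→4; S→4; T→4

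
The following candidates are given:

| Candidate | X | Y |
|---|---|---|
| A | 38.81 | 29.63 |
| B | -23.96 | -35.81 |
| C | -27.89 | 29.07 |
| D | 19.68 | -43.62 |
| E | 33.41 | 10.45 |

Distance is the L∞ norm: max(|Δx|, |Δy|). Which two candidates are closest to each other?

Pairwise distances:
A–E: max(|-5.40|, |-19.18|) = 19.18
B–D: max(|43.64|, |-7.81|) = 43.64
D–E: max(|13.73|, |54.07|) = 54.07
B–E: max(|57.37|, |46.26|) = 57.37
C–E: max(|61.30|, |-18.62|) = 61.30
B–C: max(|-3.93|, |64.88|) = 64.88
A–B: max(|-62.77|, |-65.44|) = 65.44
A–C: max(|-66.70|, |-0.56|) = 66.70
C–D: max(|47.57|, |-72.69|) = 72.69
A–D: max(|-19.13|, |-73.25|) = 73.25
Closest pair: A–E at 19.18.

A and E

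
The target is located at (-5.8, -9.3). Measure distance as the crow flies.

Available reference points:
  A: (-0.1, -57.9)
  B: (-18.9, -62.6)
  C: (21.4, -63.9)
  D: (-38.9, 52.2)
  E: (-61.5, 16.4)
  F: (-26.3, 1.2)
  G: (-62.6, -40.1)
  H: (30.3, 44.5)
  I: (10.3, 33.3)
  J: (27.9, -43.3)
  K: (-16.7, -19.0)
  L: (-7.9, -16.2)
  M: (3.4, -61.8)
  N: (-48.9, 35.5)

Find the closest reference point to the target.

Distances from (-5.8, -9.3):
A: 48.9
B: 54.9
C: 61.0
D: 69.8
E: 61.3
F: 23.0
G: 64.6
H: 64.8
I: 45.5
J: 47.9
K: 14.6
L: 7.2
M: 53.3
N: 62.2
Minimum: L at 7.2.

L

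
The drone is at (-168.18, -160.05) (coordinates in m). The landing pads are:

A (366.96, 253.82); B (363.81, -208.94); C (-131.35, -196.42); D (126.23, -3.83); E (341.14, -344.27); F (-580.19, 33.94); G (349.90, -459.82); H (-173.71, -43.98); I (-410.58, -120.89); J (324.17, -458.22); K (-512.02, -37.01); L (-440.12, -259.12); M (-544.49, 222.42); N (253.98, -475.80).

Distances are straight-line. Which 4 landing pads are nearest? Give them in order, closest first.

Distances from (-168.18, -160.05):
A: 676.51 m
B: 534.23 m
C: 51.76 m
D: 333.29 m
E: 541.61 m
F: 455.39 m
G: 598.56 m
H: 116.20 m
I: 245.54 m
J: 575.60 m
K: 365.19 m
L: 289.42 m
M: 536.56 m
N: 527.18 m
Sorted: C (51.76 m) < H (116.20 m) < I (245.54 m) < L (289.42 m) < D (333.29 m) < K (365.19 m) < …

C, H, I, L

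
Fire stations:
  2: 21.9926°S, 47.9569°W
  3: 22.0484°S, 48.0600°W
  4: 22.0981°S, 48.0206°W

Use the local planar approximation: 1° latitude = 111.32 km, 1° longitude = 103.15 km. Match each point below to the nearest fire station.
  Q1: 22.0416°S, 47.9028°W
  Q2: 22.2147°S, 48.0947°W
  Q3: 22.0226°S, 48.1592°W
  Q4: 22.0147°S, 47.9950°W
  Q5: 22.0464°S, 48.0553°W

Q1 at 22.0416°S, 47.9028°W:
  2: 7.8035 km
  3: 16.2328 km
  4: 13.6824 km
  → nearest: 2 (7.8035 km)
Q2 at 22.2147°S, 48.0947°W:
  2: 28.5188 km
  3: 18.8554 km
  4: 15.0632 km
  → nearest: 4 (15.0632 km)
Q3 at 22.0226°S, 48.1592°W:
  2: 21.1328 km
  3: 10.6279 km
  4: 16.5841 km
  → nearest: 3 (10.6279 km)
Q4 at 22.0147°S, 47.9950°W:
  2: 4.6365 km
  3: 7.6829 km
  4: 9.6523 km
  → nearest: 2 (4.6365 km)
Q5 at 22.0464°S, 48.0553°W:
  2: 11.7852 km
  3: 0.5335 km
  4: 6.7775 km
  → nearest: 3 (0.5335 km)

Q1→2; Q2→4; Q3→3; Q4→2; Q5→3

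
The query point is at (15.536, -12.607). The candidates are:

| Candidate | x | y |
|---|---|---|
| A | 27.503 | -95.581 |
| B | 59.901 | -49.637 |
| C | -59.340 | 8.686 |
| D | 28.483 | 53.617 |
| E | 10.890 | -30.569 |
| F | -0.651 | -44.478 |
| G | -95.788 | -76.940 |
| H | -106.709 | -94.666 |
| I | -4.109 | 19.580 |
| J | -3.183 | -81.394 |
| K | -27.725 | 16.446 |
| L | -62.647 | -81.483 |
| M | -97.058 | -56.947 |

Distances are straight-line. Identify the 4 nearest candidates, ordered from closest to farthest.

E, F, I, K

Distances from (15.536, -12.607):
A: 83.833
B: 57.788
C: 77.845
D: 67.478
E: 18.553
F: 35.746
G: 128.576
H: 147.233
I: 37.708
J: 71.289
K: 52.111
L: 104.194
M: 121.010
Sorted: E (18.553) < F (35.746) < I (37.708) < K (52.111) < B (57.788) < D (67.478) < …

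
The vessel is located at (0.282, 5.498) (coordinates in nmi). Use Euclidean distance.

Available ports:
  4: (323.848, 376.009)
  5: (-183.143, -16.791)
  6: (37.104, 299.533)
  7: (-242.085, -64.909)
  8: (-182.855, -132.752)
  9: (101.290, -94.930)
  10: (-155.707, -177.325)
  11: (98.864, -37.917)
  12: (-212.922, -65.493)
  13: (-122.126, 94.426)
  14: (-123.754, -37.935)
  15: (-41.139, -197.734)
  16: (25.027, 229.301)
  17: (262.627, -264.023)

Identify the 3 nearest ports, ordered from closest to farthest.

11, 14, 9

Distances from (0.282, 5.498):
4: √((323.566)² + (370.511)²) = √(104694.95636 + 137278.40112) = 491.908 nmi
5: √((-183.425)² + (-22.289)²) = √(33644.73063 + 496.79952) = 184.774 nmi
6: √((36.822)² + (294.035)²) = √(1355.85968 + 86456.58123) = 296.332 nmi
7: √((-242.367)² + (-70.407)²) = √(58741.76269 + 4957.14565) = 252.386 nmi
8: √((-183.137)² + (-138.250)²) = √(33539.16077 + 19113.06250) = 229.461 nmi
9: √((101.008)² + (-100.428)²) = √(10202.61606 + 10085.78318) = 142.437 nmi
10: √((-155.989)² + (-182.823)²) = √(24332.56812 + 33424.24933) = 240.326 nmi
11: √((98.582)² + (-43.415)²) = √(9718.41072 + 1884.86222) = 107.718 nmi
12: √((-213.204)² + (-70.991)²) = √(45455.94562 + 5039.72208) = 224.712 nmi
13: √((-122.408)² + (88.928)²) = √(14983.71846 + 7908.18918) = 151.301 nmi
14: √((-124.036)² + (-43.433)²) = √(15384.92930 + 1886.42549) = 131.421 nmi
15: √((-41.421)² + (-203.232)²) = √(1715.69924 + 41303.24582) = 207.410 nmi
16: √((24.745)² + (223.803)²) = √(612.31503 + 50087.78281) = 225.167 nmi
17: √((262.345)² + (-269.521)²) = √(68824.89903 + 72641.56944) = 376.120 nmi
Sorted: 11 (107.718 nmi) < 14 (131.421 nmi) < 9 (142.437 nmi) < 13 (151.301 nmi) < 5 (184.774 nmi) < …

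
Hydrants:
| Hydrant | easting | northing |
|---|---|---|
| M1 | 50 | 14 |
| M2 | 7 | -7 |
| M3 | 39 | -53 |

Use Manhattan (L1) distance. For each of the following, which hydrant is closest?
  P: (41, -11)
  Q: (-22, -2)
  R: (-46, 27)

P→M1; Q→M2; R→M2

P at (41, -11):
  M1: 34
  M2: 38
  M3: 44
  → nearest: M1 (34)
Q at (-22, -2):
  M1: 88
  M2: 34
  M3: 112
  → nearest: M2 (34)
R at (-46, 27):
  M1: 109
  M2: 87
  M3: 165
  → nearest: M2 (87)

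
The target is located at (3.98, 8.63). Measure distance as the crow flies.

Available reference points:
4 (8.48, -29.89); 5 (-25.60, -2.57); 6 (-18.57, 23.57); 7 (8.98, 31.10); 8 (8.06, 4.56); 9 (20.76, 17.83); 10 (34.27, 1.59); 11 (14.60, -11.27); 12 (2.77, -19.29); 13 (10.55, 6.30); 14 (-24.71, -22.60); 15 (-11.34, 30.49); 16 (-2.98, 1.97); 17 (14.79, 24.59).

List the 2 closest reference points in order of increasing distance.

Distances from (3.98, 8.63):
4: 38.78
5: 31.63
6: 27.05
7: 23.02
8: 5.76
9: 19.14
10: 31.10
11: 22.56
12: 27.95
13: 6.97
14: 42.41
15: 26.69
16: 9.63
17: 19.28
Sorted: 8 (5.76) < 13 (6.97) < 16 (9.63) < 9 (19.14) < …

8, 13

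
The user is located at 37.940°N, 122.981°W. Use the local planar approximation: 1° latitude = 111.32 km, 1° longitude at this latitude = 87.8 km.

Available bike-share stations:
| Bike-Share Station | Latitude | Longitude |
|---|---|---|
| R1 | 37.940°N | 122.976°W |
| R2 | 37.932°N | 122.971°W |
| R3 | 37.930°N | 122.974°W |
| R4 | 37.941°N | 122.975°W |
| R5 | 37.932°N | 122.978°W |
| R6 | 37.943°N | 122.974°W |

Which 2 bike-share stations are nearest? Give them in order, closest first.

Distances from 37.940°N, 122.981°W:
R1: √((0.000·111.32)² + (0.005·87.8)²) = √(0.00000 + 0.19272) = 0.439 km
R2: √((-0.008·111.32)² + (0.010·87.8)²) = √(0.79310 + 0.77088) = 1.251 km
R3: √((-0.010·111.32)² + (0.007·87.8)²) = √(1.23921 + 0.37773) = 1.272 km
R4: √((0.001·111.32)² + (0.006·87.8)²) = √(0.01239 + 0.27752) = 0.538 km
R5: √((-0.008·111.32)² + (0.003·87.8)²) = √(0.79310 + 0.06938) = 0.929 km
R6: √((0.003·111.32)² + (0.007·87.8)²) = √(0.11153 + 0.37773) = 0.699 km
Sorted: R1 (0.439 km) < R4 (0.538 km) < R6 (0.699 km) < R5 (0.929 km) < …

R1, R4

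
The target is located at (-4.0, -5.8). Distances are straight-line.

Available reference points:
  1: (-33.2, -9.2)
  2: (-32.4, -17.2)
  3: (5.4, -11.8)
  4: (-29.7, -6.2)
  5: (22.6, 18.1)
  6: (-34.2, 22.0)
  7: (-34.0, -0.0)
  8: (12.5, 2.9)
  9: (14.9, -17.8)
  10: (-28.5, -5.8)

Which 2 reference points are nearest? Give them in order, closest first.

Distances from (-4.0, -5.8):
1: √((-29.2)² + (-3.4)²) = √(852.6400 + 11.5600) = 29.40
2: √((-28.4)² + (-11.4)²) = √(806.5600 + 129.9600) = 30.60
3: √((9.4)² + (-6.0)²) = √(88.3600 + 36.0000) = 11.15
4: √((-25.7)² + (-0.4)²) = √(660.4900 + 0.1600) = 25.70
5: √((26.6)² + (23.9)²) = √(707.5600 + 571.2100) = 35.76
6: √((-30.2)² + (27.8)²) = √(912.0400 + 772.8400) = 41.05
7: √((-30.0)² + (5.8)²) = √(900.0000 + 33.6400) = 30.56
8: √((16.5)² + (8.7)²) = √(272.2500 + 75.6900) = 18.65
9: √((18.9)² + (-12.0)²) = √(357.2100 + 144.0000) = 22.39
10: √((-24.5)² + (0.0)²) = √(600.2500 + 0.0000) = 24.50
Sorted: 3 (11.15) < 8 (18.65) < 9 (22.39) < 10 (24.50) < …

3, 8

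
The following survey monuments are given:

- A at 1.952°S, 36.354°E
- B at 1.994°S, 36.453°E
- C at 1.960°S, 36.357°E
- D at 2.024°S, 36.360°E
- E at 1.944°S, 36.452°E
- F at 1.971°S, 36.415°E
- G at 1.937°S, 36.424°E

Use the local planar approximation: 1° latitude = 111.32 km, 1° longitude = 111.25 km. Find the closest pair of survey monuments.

Pairwise distances:
A–B: 11.965 km
A–C: 0.951 km
A–D: 8.043 km
A–E: 10.939 km
A–F: 7.108 km
A–G: 7.965 km
B–C: 11.331 km
B–D: 10.872 km
B–E: 5.567 km
B–F: 4.942 km
B–G: 7.118 km
C–D: 7.132 km
C–E: 10.718 km
C–F: 6.568 km
C–G: 7.881 km
D–E: 13.567 km
D–F: 8.500 km
D–G: 12.020 km
E–F: 5.097 km
E–G: 3.211 km
F–G: 3.915 km
Closest pair: A–C at 0.951 km.

A and C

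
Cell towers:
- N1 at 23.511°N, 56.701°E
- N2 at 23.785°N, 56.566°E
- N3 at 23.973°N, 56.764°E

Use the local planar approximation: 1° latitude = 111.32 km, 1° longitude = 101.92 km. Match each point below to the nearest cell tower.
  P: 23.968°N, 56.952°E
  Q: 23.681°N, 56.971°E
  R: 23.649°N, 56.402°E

P→N3; Q→N1; R→N2

P at 23.968°N, 56.952°E:
  N1: 56.943 km
  N2: 44.303 km
  N3: 19.169 km
  → nearest: N3 (19.169 km)
Q at 23.681°N, 56.971°E:
  N1: 33.398 km
  N2: 42.870 km
  N3: 38.752 km
  → nearest: N1 (33.398 km)
R at 23.649°N, 56.402°E:
  N1: 34.127 km
  N2: 22.552 km
  N3: 51.596 km
  → nearest: N2 (22.552 km)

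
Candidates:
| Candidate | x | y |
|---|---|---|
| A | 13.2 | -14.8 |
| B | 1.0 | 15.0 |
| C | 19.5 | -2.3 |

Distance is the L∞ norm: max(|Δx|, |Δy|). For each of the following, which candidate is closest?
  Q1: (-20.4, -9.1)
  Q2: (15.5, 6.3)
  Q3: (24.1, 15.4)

Q1→B; Q2→C; Q3→C

Q1 at (-20.4, -9.1):
  A: max(|33.6|, |-5.7|) = 33.6
  B: max(|21.4|, |24.1|) = 24.1
  C: max(|39.9|, |6.8|) = 39.9
  → nearest: B (24.1)
Q2 at (15.5, 6.3):
  A: max(|-2.3|, |-21.1|) = 21.1
  B: max(|-14.5|, |8.7|) = 14.5
  C: max(|4.0|, |-8.6|) = 8.6
  → nearest: C (8.6)
Q3 at (24.1, 15.4):
  A: max(|-10.9|, |-30.2|) = 30.2
  B: max(|-23.1|, |-0.4|) = 23.1
  C: max(|-4.6|, |-17.7|) = 17.7
  → nearest: C (17.7)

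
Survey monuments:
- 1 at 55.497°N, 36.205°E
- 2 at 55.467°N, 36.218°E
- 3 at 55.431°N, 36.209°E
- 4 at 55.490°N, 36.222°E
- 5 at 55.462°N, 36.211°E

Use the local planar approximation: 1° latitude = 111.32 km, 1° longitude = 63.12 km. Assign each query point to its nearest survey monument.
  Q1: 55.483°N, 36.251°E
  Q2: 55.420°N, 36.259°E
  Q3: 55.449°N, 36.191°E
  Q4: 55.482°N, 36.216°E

Q1 at 55.483°N, 36.251°E:
  1: √((0.014·111.32)² + (-0.046·63.12)²) = √(2.42886 + 8.43043) = 3.295 km
  2: √((-0.016·111.32)² + (-0.033·63.12)²) = √(3.17239 + 4.33872) = 2.741 km
  3: √((-0.052·111.32)² + (-0.042·63.12)²) = √(33.50835 + 7.02801) = 6.367 km
  4: √((0.007·111.32)² + (-0.029·63.12)²) = √(0.60721 + 3.35066) = 1.989 km
  5: √((-0.021·111.32)² + (-0.040·63.12)²) = √(5.46493 + 6.37462) = 3.441 km
  → nearest: 4 (1.989 km)
Q2 at 55.420°N, 36.259°E:
  1: √((0.077·111.32)² + (-0.054·63.12)²) = √(73.47301 + 11.61774) = 9.224 km
  2: √((0.047·111.32)² + (-0.041·63.12)²) = √(27.37424 + 6.69733) = 5.837 km
  3: √((0.011·111.32)² + (-0.050·63.12)²) = √(1.49945 + 9.96034) = 3.385 km
  4: √((0.070·111.32)² + (-0.037·63.12)²) = √(60.72150 + 5.45428) = 8.135 km
  5: √((0.042·111.32)² + (-0.048·63.12)²) = √(21.85974 + 9.17945) = 5.571 km
  → nearest: 3 (3.385 km)
Q3 at 55.449°N, 36.191°E:
  1: √((0.048·111.32)² + (0.014·63.12)²) = √(28.55150 + 0.78089) = 5.416 km
  2: √((0.018·111.32)² + (0.027·63.12)²) = √(4.01505 + 2.90443) = 2.630 km
  3: √((-0.018·111.32)² + (0.018·63.12)²) = √(4.01505 + 1.29086) = 2.303 km
  4: √((0.041·111.32)² + (0.031·63.12)²) = √(20.83119 + 3.82875) = 4.966 km
  5: √((0.013·111.32)² + (0.020·63.12)²) = √(2.09427 + 1.59365) = 1.920 km
  → nearest: 5 (1.920 km)
Q4 at 55.482°N, 36.216°E:
  1: √((0.015·111.32)² + (-0.011·63.12)²) = √(2.78823 + 0.48208) = 1.808 km
  2: √((-0.015·111.32)² + (0.002·63.12)²) = √(2.78823 + 0.01594) = 1.675 km
  3: √((-0.051·111.32)² + (-0.007·63.12)²) = √(32.23196 + 0.19522) = 5.694 km
  4: √((0.008·111.32)² + (0.006·63.12)²) = √(0.79310 + 0.14343) = 0.968 km
  5: √((-0.020·111.32)² + (-0.005·63.12)²) = √(4.95686 + 0.09960) = 2.249 km
  → nearest: 4 (0.968 km)

Q1→4; Q2→3; Q3→5; Q4→4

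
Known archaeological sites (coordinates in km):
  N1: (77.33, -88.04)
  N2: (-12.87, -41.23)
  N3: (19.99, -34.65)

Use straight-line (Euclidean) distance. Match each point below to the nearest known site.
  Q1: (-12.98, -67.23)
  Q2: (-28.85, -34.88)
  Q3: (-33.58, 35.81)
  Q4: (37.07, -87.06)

Q1 at (-12.98, -67.23):
  N1: √((90.31)² + (-20.81)²) = √(8155.8961 + 433.0561) = 92.68 km
  N2: √((0.11)² + (26.00)²) = √(0.0121 + 676.0000) = 26.00 km
  N3: √((32.97)² + (32.58)²) = √(1087.0209 + 1061.4564) = 46.35 km
  → nearest: N2 (26.00 km)
Q2 at (-28.85, -34.88):
  N1: √((106.18)² + (-53.16)²) = √(11274.1924 + 2825.9856) = 118.74 km
  N2: √((15.98)² + (-6.35)²) = √(255.3604 + 40.3225) = 17.20 km
  N3: √((48.84)² + (0.23)²) = √(2385.3456 + 0.0529) = 48.84 km
  → nearest: N2 (17.20 km)
Q3 at (-33.58, 35.81):
  N1: √((110.91)² + (-123.85)²) = √(12301.0281 + 15338.8225) = 166.25 km
  N2: √((20.71)² + (-77.04)²) = √(428.9041 + 5935.1616) = 79.78 km
  N3: √((53.57)² + (-70.46)²) = √(2869.7449 + 4964.6116) = 88.51 km
  → nearest: N2 (79.78 km)
Q4 at (37.07, -87.06):
  N1: √((40.26)² + (-0.98)²) = √(1620.8676 + 0.9604) = 40.27 km
  N2: √((-49.94)² + (45.83)²) = √(2494.0036 + 2100.3889) = 67.78 km
  N3: √((-17.08)² + (52.41)²) = √(291.7264 + 2746.8081) = 55.12 km
  → nearest: N1 (40.27 km)

Q1→N2; Q2→N2; Q3→N2; Q4→N1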